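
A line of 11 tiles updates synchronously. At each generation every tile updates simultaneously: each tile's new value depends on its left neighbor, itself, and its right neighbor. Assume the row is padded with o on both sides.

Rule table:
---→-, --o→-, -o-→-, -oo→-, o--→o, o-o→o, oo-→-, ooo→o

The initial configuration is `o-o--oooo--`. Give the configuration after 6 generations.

o-o-o-o-o--

generation 1: -o-o--oo-o-
generation 2: o-o-o---o-o
generation 3: -o-o-o---o-
generation 4: o-o-o-o---o
generation 5: -o-o-o-o---
generation 6: o-o-o-o-o--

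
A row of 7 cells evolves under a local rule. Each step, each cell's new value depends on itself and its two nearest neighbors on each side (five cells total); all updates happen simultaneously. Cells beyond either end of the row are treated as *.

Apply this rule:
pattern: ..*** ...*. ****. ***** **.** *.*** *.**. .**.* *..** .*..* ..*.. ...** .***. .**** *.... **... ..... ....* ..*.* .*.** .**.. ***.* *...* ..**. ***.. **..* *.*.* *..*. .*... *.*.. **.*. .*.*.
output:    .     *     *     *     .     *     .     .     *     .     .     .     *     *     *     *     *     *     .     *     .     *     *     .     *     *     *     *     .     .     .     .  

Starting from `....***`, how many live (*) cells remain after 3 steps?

6

step 1: ***..**
step 2: *****.*
step 3: *****.*
count of *: 6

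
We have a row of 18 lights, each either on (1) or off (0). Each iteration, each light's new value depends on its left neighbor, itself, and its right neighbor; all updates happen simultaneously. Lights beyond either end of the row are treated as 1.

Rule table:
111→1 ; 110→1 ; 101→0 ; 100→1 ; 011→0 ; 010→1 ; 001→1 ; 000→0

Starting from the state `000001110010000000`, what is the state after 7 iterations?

100010111111000001
110110011111100010
110011101111110110
111101100111110010
111100111011111110
111111011001111110
111111001110111110

111111001110111110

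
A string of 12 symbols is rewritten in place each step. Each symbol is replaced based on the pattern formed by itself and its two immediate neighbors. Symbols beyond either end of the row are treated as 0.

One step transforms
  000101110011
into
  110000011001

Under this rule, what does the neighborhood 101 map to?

0

At position 4 the neighborhood is 101; the next row has 0 there.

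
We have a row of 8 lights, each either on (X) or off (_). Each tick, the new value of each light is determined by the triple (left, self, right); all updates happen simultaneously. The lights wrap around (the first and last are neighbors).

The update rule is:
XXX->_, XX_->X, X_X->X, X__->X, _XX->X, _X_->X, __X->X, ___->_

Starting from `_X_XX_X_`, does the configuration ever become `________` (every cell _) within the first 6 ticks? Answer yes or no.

yes

tick 1: XXXXXXXX
tick 2: ________
all cells are _ at tick 2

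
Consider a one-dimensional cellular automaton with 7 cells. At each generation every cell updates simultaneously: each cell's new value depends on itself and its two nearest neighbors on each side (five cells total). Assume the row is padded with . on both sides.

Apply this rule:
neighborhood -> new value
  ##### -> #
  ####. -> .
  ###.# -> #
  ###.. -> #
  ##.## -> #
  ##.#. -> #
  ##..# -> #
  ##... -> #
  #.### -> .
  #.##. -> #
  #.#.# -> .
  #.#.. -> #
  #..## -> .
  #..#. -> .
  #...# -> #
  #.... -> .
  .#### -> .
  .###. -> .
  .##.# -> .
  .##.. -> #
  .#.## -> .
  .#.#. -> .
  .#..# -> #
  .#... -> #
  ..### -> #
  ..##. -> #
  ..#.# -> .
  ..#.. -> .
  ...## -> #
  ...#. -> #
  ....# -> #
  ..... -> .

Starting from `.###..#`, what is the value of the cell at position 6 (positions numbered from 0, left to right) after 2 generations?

.

##.##..
#.####.
position 6 holds .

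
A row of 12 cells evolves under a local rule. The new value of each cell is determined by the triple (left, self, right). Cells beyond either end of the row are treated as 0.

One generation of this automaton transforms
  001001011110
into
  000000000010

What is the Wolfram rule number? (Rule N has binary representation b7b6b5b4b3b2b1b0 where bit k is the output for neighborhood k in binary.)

position 8: 111 → 0  (bit 7 = 0)
position 10: 110 → 1  (bit 6 = 1)
position 6: 101 → 0  (bit 5 = 0)
position 3: 100 → 0  (bit 4 = 0)
position 7: 011 → 0  (bit 3 = 0)
position 2: 010 → 0  (bit 2 = 0)
position 1: 001 → 0  (bit 1 = 0)
position 0: 000 → 0  (bit 0 = 0)
bits b7..b0 = 01000000 = 64

64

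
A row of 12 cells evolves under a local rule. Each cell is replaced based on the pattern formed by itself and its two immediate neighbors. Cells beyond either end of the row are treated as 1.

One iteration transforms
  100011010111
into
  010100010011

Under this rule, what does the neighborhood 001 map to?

At position 3 the neighborhood is 001; the next row has 1 there.

1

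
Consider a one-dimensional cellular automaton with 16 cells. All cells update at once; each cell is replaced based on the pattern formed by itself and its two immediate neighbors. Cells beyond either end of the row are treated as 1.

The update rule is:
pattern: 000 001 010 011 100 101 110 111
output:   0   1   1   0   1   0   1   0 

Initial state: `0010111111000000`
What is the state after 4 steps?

step 1: 1110000001100001
step 2: 0011000010110010
step 3: 1101100110011110
step 4: 0100111011100010

0100111011100010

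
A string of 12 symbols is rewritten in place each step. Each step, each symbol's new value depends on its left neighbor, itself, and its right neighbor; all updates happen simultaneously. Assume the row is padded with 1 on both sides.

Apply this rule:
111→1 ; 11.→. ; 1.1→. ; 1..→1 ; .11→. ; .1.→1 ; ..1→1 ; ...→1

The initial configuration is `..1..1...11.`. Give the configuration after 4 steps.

111111.111.1

111111111...
11111111.111
1111111...11
111111.111.1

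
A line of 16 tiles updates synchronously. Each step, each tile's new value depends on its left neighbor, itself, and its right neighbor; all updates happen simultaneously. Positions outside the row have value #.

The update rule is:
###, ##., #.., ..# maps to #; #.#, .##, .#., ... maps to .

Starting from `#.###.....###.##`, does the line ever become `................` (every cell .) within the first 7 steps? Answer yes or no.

#..###...#.##..#
###.###.#...###.
###..##..#.#.##.
#####.###.....#.
#####..###...#..
#######.###.#.##
#######..##....#
step 7 is #######..##....#, still not uniform .

no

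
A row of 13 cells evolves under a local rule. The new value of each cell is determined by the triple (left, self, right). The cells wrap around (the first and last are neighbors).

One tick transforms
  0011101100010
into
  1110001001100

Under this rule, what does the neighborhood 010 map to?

0

At position 11 the neighborhood is 010; the next row has 0 there.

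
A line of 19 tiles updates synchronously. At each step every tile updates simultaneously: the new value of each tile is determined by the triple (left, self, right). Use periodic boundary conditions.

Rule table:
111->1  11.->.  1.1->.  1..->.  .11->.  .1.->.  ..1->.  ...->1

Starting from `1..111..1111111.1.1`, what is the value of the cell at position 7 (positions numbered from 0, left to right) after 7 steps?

1

....1....11111.....
111...11..111..1111
11..1......1....111
1.....1111...11..11
..111..11..1......1
...1.........1111..
11...1111111..11..1
position 7 holds 1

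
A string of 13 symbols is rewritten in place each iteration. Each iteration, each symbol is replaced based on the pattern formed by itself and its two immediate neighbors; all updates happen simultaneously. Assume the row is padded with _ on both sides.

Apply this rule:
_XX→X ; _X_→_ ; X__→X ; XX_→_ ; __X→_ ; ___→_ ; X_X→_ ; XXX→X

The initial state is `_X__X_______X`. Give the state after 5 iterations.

__X__X_______
___X__X______
____X__X_____
_____X__X____
______X__X___

______X__X___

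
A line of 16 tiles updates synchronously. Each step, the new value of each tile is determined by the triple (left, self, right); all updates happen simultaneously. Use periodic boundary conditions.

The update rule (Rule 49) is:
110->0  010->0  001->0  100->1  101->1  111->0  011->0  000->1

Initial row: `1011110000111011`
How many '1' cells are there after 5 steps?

step 1: 0100001110000100
step 2: 0011100001110011
step 3: 1000011100001000
step 4: 0111000011100110
step 5: 0000111000010001
count of 1: 5

5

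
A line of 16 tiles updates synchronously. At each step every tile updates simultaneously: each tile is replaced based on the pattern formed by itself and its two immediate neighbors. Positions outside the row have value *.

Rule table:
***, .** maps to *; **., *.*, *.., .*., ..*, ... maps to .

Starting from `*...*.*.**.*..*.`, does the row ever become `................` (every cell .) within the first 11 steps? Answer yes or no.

........*.......
................
all cells are . at step 2

yes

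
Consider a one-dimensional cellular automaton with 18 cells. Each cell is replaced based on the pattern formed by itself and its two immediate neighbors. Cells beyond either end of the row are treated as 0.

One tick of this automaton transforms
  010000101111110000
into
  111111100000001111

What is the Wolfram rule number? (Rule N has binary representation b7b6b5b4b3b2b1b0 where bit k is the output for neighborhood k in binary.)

position 9: 111 → 0  (bit 7 = 0)
position 13: 110 → 0  (bit 6 = 0)
position 7: 101 → 0  (bit 5 = 0)
position 2: 100 → 1  (bit 4 = 1)
position 8: 011 → 0  (bit 3 = 0)
position 1: 010 → 1  (bit 2 = 1)
position 0: 001 → 1  (bit 1 = 1)
position 3: 000 → 1  (bit 0 = 1)
bits b7..b0 = 00010111 = 23

23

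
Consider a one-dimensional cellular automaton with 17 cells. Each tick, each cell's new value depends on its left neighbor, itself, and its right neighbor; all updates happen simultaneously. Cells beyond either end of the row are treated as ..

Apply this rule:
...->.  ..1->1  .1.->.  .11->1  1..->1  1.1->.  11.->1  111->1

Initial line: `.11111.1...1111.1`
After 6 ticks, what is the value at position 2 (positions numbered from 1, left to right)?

111111..1.11111..
11111111..111111.
11111111111111111
11111111111111111  (fixed point — unchanged through tick 6)
position 2 holds 1

1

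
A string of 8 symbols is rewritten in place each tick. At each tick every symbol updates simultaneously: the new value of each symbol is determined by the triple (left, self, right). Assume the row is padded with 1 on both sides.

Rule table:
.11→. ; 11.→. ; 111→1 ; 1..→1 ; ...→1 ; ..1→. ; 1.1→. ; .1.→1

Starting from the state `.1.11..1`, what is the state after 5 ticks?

.1...1..
.111.11.
..1.....
1.11111.
...111..

...111..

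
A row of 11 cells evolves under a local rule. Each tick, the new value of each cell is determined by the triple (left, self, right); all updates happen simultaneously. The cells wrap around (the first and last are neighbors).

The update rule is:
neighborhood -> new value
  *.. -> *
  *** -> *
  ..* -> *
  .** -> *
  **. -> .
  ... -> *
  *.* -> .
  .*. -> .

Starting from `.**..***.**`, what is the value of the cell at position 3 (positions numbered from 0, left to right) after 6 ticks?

*

.*.****..*.
*..***.**.*
.****..*..*
.***.**.**.
***..*..*.*
**.**.**..*
position 3 holds *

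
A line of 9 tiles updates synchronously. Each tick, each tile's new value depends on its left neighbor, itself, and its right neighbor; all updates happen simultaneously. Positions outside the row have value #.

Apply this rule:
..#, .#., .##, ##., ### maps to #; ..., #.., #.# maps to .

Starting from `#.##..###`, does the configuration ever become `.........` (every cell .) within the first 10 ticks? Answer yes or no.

tick 1: #.##.####
tick 2: #.##.####  (fixed point — unchanged through tick 10)
tick 10 is #.##.####, still not uniform .

no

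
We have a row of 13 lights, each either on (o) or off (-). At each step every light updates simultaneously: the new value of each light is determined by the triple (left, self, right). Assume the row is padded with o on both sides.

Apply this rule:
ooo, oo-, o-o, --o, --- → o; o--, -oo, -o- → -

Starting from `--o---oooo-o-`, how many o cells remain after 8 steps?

step 1: -o--oo-oooo-o
step 2: o--o-oo-oooo-
step 3: o-o-o-oo-oooo
step 4: oo-o-o-oo-ooo
step 5: ooo-o-o-oo-oo
step 6: oooo-o-o-oo-o
step 7: ooooo-o-o-oo-
step 8: oooooo-o-o-oo
count of o: 10

10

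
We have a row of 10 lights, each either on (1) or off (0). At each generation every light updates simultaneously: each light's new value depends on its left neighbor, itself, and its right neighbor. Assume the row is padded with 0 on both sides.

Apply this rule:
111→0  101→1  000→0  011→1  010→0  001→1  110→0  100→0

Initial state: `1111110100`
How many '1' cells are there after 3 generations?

1

generation 1: 1000001000
generation 2: 0000010000
generation 3: 0000100000
count of 1: 1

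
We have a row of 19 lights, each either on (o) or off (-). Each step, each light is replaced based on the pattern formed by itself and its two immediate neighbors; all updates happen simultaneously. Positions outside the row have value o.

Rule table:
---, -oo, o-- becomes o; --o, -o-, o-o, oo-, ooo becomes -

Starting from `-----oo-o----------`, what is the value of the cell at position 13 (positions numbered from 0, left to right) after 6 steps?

-

oooo-o---ooooooooo-
------oo-o---------
ooooo-o---oooooooo-
-------oo-o--------
oooooo-o---ooooooo-
--------oo-o-------
position 13 holds -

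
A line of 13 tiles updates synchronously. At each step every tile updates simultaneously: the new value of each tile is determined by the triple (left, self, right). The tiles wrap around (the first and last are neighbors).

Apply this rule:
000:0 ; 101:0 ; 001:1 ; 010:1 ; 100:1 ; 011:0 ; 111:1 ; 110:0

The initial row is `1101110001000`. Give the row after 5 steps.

step 1: 0000101011101
step 2: 1001101001001
step 3: 0110001111110
step 4: 1001010111101
step 5: 0111010011000

0111010011000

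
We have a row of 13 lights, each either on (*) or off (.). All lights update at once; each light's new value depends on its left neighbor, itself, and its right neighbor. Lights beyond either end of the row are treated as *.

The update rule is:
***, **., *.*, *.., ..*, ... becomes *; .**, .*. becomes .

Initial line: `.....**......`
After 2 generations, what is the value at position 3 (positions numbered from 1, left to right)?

generation 1: *****.*******
generation 2: ******.******
position 3 holds *

*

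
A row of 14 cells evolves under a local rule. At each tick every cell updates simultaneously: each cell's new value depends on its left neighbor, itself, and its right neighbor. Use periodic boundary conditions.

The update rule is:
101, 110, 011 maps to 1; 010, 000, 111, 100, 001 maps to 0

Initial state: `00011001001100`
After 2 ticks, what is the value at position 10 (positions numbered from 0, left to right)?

00011000001100
00011000001100
position 10 holds 1

1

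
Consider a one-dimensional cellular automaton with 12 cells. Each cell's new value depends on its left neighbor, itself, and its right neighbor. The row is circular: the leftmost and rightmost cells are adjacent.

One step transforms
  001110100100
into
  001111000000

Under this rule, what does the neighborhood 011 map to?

At position 2 the neighborhood is 011; the next row has 1 there.

1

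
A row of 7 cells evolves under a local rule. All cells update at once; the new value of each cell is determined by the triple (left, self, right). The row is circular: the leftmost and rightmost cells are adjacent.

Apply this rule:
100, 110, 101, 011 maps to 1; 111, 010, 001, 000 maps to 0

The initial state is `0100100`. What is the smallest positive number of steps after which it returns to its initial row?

0010010
0001001
1000100
0100010
0010001
1001000
0100100

7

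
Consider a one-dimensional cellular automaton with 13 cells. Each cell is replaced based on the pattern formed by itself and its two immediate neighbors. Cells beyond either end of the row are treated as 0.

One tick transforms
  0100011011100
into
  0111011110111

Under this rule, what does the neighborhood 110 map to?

At position 6 the neighborhood is 110; the next row has 1 there.

1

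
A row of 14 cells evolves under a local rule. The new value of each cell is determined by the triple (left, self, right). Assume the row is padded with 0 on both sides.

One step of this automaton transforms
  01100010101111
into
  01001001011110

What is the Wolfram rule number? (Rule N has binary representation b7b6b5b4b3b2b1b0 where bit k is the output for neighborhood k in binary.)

169

position 11: 111 → 1  (bit 7 = 1)
position 2: 110 → 0  (bit 6 = 0)
position 7: 101 → 1  (bit 5 = 1)
position 3: 100 → 0  (bit 4 = 0)
position 1: 011 → 1  (bit 3 = 1)
position 6: 010 → 0  (bit 2 = 0)
position 0: 001 → 0  (bit 1 = 0)
position 4: 000 → 1  (bit 0 = 1)
bits b7..b0 = 10101001 = 169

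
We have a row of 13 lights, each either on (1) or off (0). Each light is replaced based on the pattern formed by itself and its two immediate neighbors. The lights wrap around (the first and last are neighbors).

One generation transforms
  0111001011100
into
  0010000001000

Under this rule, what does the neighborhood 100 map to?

At position 4 the neighborhood is 100; the next row has 0 there.

0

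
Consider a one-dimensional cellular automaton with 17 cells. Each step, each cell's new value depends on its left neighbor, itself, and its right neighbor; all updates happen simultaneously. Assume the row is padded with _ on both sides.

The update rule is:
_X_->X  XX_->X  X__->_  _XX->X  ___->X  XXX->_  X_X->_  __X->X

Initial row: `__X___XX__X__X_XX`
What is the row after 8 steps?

X_X_X_XX_XX_XX_XX

XXX_XXXX_XX_XX_XX
X_X_X__X_XX_XX_XX
X_X_X_XX_XX_XX_XX
X_X_X_XX_XX_XX_XX  (fixed point — unchanged through step 8)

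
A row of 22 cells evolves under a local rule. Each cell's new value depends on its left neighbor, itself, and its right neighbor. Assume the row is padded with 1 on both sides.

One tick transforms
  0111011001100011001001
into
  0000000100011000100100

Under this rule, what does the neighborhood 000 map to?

1

At position 12 the neighborhood is 000; the next row has 1 there.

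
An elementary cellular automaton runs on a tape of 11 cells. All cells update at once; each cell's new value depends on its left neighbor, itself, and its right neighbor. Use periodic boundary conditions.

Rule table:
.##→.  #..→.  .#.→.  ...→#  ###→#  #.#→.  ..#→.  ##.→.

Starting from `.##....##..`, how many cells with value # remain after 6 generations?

generation 1: ....##....#
generation 2: .##....##..  (repeats generation 0; period 2)
generation 6: .##....##..
count of #: 4

4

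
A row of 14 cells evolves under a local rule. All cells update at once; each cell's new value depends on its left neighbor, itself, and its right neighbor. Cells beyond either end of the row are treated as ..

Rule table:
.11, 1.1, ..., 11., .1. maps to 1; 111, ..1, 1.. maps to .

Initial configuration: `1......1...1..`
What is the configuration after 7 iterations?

1.1..111111111

iteration 1: 1.1111.1.1.1.1
iteration 2: 111..111111111
iteration 3: 1.1..1.......1
iteration 4: 111..1.11111.1
iteration 5: 1.1..111...111
iteration 6: 111..1.1.1.1.1
iteration 7: 1.1..111111111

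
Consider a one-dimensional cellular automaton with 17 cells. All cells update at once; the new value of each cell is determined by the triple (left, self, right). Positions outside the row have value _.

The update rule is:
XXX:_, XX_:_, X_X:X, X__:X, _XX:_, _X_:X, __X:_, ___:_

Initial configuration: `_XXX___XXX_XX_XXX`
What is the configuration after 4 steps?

______XX____XX_XX

____X_____X__X___
____XX____XX_XX__
______X_____X__X_
______XX____XX_XX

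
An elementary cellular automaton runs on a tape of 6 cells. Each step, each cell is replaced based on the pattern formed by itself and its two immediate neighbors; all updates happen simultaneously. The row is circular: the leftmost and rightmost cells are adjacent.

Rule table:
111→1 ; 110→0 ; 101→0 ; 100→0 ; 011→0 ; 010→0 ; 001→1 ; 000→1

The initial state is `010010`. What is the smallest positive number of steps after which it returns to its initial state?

3

100100
001001
010010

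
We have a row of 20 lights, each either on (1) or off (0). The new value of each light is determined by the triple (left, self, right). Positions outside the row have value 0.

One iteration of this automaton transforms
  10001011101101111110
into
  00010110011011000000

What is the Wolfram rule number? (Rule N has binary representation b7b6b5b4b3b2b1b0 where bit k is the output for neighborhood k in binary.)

position 7: 111 → 0  (bit 7 = 0)
position 8: 110 → 0  (bit 6 = 0)
position 5: 101 → 1  (bit 5 = 1)
position 1: 100 → 0  (bit 4 = 0)
position 6: 011 → 1  (bit 3 = 1)
position 0: 010 → 0  (bit 2 = 0)
position 3: 001 → 1  (bit 1 = 1)
position 2: 000 → 0  (bit 0 = 0)
bits b7..b0 = 00101010 = 42

42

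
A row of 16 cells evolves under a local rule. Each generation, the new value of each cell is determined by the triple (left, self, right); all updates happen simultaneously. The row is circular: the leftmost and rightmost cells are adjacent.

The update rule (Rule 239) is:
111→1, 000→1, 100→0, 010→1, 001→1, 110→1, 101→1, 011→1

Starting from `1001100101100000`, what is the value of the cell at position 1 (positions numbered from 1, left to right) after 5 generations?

1

1011101111101111
1111111111111111
1111111111111111  (fixed point — unchanged through generation 5)
position 1 holds 1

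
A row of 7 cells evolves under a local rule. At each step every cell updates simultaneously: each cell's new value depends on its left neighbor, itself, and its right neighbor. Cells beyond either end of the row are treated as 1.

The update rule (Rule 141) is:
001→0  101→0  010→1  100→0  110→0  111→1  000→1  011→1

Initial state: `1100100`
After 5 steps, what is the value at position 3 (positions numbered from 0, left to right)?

0

1000100
0010100
0010100  (fixed point — unchanged through step 5)
position 3 holds 0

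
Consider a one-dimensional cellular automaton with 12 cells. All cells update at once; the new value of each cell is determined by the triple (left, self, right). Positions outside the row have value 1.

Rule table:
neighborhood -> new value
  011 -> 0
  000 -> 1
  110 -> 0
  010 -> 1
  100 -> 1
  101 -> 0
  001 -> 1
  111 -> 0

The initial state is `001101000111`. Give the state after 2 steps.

001110000111

110001111000
001110000111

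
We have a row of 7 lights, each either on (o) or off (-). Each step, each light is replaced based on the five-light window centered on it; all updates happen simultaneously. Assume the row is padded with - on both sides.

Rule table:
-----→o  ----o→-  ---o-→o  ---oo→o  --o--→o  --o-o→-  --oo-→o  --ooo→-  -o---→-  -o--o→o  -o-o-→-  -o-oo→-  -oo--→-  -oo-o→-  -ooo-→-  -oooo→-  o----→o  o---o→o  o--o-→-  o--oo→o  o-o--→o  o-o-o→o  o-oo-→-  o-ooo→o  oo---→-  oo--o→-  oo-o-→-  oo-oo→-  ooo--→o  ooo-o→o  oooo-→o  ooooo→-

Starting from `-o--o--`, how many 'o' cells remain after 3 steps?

step 1: ooo-o-o
step 2: --o-o-o
step 3: -o--o-o
count of o: 3

3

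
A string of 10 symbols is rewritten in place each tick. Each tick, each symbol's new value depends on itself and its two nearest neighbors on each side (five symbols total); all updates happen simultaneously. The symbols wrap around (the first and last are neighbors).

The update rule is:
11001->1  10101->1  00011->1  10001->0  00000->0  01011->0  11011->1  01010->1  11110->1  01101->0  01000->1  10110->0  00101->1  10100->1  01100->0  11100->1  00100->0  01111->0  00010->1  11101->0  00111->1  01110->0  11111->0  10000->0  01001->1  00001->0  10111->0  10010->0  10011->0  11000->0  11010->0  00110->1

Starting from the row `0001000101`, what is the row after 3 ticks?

1010101111
0011100001
1010100010

1010100010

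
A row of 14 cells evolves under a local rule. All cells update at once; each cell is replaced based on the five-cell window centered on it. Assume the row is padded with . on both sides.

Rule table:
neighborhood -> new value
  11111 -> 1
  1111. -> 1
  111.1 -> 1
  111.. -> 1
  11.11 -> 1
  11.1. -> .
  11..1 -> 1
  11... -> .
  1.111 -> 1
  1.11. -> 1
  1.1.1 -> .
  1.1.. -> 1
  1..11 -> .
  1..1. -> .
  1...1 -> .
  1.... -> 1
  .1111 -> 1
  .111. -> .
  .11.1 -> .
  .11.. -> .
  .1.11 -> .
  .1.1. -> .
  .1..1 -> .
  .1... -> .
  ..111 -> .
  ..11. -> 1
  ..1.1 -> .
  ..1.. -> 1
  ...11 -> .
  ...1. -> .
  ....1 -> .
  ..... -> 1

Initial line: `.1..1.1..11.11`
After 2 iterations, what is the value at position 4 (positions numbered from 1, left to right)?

.1....1..1.11.
.1.1..1....1..
position 4 holds 1

1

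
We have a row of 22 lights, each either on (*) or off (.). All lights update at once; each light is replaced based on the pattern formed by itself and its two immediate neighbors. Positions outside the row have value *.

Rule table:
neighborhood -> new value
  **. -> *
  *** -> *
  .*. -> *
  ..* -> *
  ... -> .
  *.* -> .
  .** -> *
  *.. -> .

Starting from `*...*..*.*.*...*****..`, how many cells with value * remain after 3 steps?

step 1: *..**.**.*.*..******.*
step 2: *.***.**.*.*.*******.*
step 3: *.***.**.*.*.*******.*
count of *: 16

16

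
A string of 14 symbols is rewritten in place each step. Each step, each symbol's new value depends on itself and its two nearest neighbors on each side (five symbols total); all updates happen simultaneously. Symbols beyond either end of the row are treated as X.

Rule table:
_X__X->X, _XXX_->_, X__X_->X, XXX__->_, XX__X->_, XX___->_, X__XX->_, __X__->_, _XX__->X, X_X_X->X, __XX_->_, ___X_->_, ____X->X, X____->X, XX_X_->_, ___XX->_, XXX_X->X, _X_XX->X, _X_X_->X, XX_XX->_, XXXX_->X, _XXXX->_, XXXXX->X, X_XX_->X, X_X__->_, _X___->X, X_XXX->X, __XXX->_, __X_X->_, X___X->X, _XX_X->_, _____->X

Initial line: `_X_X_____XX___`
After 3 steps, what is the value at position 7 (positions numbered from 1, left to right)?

_

_XX_XXXX__X_X_
_X__X_X__X_XXX
__XX_X_XX_XX_X
position 7 holds _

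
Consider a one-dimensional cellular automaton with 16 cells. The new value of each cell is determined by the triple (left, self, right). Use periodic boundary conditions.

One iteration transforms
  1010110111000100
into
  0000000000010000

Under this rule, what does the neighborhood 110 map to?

0

At position 5 the neighborhood is 110; the next row has 0 there.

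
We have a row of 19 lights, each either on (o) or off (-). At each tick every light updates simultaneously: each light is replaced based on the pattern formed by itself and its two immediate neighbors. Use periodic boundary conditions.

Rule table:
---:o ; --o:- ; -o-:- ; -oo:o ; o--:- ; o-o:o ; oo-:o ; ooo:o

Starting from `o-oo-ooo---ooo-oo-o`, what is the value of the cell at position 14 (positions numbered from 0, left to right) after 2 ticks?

tick 1: oooooooo-o-oooooooo
tick 2: ooooooooo-ooooooooo
position 14 holds o

o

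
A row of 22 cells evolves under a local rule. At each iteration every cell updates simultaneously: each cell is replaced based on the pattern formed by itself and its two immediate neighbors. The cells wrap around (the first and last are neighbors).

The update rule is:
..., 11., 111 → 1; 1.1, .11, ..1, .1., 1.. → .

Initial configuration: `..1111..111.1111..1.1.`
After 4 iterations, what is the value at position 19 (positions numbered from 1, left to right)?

iteration 1: 1..111...11..111......
iteration 2: ....11.1..1...11.1111.
iteration 3: 111..1......1..1..111.
iteration 4: .11....1111........11.
position 19 holds .

.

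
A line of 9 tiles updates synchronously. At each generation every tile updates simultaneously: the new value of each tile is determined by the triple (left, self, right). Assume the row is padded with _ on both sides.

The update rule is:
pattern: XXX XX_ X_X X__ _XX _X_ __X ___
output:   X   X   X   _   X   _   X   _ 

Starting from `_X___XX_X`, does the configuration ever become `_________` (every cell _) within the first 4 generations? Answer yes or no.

generation 1: X___XXXX_
generation 2: ___XXXXX_
generation 3: __XXXXXX_
generation 4: _XXXXXXX_
generation 4 is _XXXXXXX_, still not uniform _

no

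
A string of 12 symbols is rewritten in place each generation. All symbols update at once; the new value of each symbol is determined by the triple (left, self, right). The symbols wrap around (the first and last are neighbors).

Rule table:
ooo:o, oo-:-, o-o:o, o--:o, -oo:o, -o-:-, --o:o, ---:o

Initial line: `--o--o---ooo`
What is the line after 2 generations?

o-oo-ooooo-o

oo-oo-ooooo-
o-oo-ooooo-o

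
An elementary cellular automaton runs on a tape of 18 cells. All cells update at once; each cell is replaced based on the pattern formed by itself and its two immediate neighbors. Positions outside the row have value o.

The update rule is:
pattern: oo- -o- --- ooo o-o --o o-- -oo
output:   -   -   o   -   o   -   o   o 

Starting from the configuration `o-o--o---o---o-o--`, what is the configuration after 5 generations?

-o-o--oo--oo--o-o-
o-o-o-o-o-o-o--o-o
-o-o-o-o-o-o-o--oo
o-o-o-o-o-o-o-o-o-
-o-o-o-o-o-o-o-o-o

-o-o-o-o-o-o-o-o-o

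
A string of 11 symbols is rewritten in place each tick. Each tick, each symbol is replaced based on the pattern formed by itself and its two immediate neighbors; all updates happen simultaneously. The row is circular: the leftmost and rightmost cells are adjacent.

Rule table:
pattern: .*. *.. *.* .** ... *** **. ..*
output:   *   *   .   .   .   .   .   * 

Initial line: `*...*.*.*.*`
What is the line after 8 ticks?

.*....****.

.*.**.*.*..
**....*.**.
..*..**....
.****..*...
*....****..
**..*....**
..****..*..
.*....****.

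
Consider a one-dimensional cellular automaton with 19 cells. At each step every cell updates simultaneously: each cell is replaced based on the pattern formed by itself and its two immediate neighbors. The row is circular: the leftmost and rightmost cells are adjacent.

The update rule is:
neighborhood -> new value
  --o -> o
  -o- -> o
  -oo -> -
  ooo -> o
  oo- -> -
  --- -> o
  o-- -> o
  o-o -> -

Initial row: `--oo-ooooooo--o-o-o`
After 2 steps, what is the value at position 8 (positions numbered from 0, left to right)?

oo----ooooo-ooo-o-o
o-oooo-ooo---o--o--
position 8 holds o

o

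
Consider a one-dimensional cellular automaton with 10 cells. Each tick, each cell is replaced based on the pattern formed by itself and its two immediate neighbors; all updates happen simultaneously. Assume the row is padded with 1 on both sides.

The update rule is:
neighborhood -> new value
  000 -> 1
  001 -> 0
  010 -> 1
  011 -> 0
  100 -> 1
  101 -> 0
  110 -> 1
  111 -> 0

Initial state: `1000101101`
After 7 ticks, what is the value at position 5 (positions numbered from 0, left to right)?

1110100100
0010110110
1010010010
1011011010
1001001010
1101101010
0100101010
position 5 holds 0

0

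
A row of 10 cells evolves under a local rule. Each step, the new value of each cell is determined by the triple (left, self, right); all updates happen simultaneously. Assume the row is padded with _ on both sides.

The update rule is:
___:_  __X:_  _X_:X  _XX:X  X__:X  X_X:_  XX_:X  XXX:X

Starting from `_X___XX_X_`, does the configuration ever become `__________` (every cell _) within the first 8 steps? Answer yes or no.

_XX__XX_XX
_XXX_XX_XX
_XXX_XX_XX  (fixed point — unchanged through step 8)
step 8 is _XXX_XX_XX, still not uniform _

no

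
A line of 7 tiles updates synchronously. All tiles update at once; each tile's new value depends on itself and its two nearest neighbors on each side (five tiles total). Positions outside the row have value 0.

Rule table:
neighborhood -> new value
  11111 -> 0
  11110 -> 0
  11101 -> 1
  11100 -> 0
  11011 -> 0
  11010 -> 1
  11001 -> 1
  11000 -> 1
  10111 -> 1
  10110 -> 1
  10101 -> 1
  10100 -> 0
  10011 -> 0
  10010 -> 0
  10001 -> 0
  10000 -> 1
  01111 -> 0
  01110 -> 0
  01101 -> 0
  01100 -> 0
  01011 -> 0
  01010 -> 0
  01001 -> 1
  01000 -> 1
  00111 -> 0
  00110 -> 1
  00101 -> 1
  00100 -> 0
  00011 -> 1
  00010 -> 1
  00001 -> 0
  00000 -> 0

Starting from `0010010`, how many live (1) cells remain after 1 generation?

3

0101001
count of 1: 3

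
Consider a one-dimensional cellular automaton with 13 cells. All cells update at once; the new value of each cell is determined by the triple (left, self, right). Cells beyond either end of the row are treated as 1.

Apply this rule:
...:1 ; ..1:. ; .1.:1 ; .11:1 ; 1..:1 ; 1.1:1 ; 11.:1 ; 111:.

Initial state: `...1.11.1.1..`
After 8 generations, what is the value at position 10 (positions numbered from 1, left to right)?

11.111111111.
.111.......11
11.1111111.1.
.111.....1111
11.11111.1...
.111...11111.
11.111.1...11
.111.11111.1.
position 10 holds 1

1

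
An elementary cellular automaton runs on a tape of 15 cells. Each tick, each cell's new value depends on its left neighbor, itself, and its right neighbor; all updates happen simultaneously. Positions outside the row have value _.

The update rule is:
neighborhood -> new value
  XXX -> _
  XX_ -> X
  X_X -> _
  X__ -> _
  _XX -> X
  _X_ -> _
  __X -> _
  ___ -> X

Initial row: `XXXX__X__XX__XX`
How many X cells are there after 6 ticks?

X__X_____XX__XX
_____XXX_XX__XX
XXXX_X_X_XX__XX
X__X_____XX__XX  (repeats tick 1; period 3)
tick 6: XXXX_X_X_XX__XX
count of X: 10

10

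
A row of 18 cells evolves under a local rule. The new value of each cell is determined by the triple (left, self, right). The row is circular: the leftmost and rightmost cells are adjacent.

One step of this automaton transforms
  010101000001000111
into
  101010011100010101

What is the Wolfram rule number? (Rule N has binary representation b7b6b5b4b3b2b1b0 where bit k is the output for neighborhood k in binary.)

105

position 16: 111 → 0  (bit 7 = 0)
position 17: 110 → 1  (bit 6 = 1)
position 0: 101 → 1  (bit 5 = 1)
position 6: 100 → 0  (bit 4 = 0)
position 15: 011 → 1  (bit 3 = 1)
position 1: 010 → 0  (bit 2 = 0)
position 10: 001 → 0  (bit 1 = 0)
position 7: 000 → 1  (bit 0 = 1)
bits b7..b0 = 01101001 = 105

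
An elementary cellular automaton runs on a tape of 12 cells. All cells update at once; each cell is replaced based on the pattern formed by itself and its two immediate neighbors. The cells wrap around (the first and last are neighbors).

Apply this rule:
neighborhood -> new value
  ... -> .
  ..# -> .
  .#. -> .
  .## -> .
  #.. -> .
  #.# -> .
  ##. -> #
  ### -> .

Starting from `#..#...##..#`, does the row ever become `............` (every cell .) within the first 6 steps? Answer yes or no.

yes

#.......#...
............
all cells are . at step 2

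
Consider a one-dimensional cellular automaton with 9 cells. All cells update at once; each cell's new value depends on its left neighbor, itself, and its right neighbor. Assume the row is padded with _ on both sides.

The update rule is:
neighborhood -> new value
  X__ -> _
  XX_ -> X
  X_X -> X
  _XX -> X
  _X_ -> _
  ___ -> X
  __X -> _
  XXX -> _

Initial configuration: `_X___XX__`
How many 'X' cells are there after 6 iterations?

___X_XX_X
XX__XXXX_
XX__X__X_
XX_______
XX_XXXXXX
XXXX____X
count of X: 5

5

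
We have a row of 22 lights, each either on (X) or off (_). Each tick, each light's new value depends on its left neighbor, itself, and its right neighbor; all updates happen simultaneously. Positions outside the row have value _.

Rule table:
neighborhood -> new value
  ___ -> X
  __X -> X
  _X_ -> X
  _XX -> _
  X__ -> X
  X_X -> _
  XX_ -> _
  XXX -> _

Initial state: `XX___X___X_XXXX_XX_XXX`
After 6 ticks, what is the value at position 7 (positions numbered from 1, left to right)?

tick 1: __XXXXXXXX____________
tick 2: XX________XXXXXXXXXXXX
tick 3: __XXXXXXXX____________  (repeats tick 1; period 2)
tick 6: XX________XXXXXXXXXXXX
position 7 holds _

_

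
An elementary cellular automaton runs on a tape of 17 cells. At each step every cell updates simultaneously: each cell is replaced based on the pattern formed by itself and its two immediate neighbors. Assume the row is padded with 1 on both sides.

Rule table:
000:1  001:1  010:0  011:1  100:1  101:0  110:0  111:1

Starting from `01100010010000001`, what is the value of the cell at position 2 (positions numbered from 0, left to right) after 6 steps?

01011101101111111
00011001001111111
11110110111111111
11100100111111111
11011011111111111
10010011111111111
position 2 holds 0

0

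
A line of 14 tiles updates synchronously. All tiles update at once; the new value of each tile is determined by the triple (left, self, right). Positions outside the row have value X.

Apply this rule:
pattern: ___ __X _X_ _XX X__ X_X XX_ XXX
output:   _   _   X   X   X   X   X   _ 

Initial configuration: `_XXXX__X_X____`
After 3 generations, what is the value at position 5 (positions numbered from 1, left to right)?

XX__XX_XXXX___
_XX_XXXX__XX__
XXXXX__XX_XXX_
position 5 holds X

X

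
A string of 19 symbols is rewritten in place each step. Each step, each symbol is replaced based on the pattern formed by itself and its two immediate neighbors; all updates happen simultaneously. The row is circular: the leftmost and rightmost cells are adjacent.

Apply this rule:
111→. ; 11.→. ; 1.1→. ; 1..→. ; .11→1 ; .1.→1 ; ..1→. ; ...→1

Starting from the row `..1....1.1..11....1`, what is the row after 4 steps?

step 1: ..1.11.1.1..1..11.1
step 2: ..1.1..1.1..1..1..1
step 3: ..1.1..1.1..1..1..1  (fixed point — unchanged through step 4)

..1.1..1.1..1..1..1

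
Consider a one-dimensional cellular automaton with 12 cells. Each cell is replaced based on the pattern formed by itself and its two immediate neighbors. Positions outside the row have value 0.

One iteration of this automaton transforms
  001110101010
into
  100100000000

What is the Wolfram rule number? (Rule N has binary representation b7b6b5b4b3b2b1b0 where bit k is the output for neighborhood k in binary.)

129

position 3: 111 → 1  (bit 7 = 1)
position 4: 110 → 0  (bit 6 = 0)
position 5: 101 → 0  (bit 5 = 0)
position 11: 100 → 0  (bit 4 = 0)
position 2: 011 → 0  (bit 3 = 0)
position 6: 010 → 0  (bit 2 = 0)
position 1: 001 → 0  (bit 1 = 0)
position 0: 000 → 1  (bit 0 = 1)
bits b7..b0 = 10000001 = 129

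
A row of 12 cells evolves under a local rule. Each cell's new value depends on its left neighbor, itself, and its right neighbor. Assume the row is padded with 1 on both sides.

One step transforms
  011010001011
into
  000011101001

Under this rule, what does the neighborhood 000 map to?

1

At position 6 the neighborhood is 000; the next row has 1 there.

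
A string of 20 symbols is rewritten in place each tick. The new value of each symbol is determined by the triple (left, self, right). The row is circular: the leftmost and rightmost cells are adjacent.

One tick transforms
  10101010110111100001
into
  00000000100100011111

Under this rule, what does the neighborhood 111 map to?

0

At position 12 the neighborhood is 111; the next row has 0 there.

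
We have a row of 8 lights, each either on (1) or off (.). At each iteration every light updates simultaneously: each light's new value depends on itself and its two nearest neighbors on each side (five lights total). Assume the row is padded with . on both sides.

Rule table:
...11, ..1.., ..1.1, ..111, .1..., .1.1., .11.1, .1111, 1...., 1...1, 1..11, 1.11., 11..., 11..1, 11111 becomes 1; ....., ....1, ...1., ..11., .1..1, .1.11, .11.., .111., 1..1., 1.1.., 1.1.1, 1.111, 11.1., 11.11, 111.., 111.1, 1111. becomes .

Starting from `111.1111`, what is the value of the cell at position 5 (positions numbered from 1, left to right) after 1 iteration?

.

1....1..
position 5 holds .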